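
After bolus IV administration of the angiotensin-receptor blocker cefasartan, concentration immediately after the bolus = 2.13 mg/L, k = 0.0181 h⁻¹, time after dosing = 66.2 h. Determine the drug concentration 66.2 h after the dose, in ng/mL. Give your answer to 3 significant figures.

C = C₀ · e^(−k·t) = 2.130 × e^(−0.01810 × 66.2)
  = 2.130 × 0.3017 = 0.6426 mg/L
Convert: 0.6426 mg/L × 1000 = 642.6 ng/mL

643 ng/mL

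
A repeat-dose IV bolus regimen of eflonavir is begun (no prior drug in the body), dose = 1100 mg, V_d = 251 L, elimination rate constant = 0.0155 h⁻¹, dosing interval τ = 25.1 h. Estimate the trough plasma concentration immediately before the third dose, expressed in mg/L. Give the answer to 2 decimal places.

4.98 mg/L

C₀ per dose = Dose / Vd = 1100 / 251 = 4.382 mg/L
Fraction remaining after one interval: r = e^(−kτ) = e^(−0.01550 × 25.1) = 0.6777
Before dose 3, 2 doses have been given (aged 1τ, 2τ).
C_trough = C₀ × (r + r²) = 4.382 × (0.6777 + 0.4593) = 4.982 mg/L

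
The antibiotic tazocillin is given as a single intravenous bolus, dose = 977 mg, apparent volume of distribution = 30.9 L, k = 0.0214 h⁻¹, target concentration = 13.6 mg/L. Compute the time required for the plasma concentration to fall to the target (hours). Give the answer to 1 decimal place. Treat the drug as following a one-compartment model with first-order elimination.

39.4 h

C₀ = Dose / Vd = 977.0 / 30.9 = 31.62 mg/L
t = ln(C₀ / C) / k = ln(31.62 / 13.6) / 0.02140
  = ln(2.325) / 0.02140 = 0.8437 / 0.02140 = 39.43 h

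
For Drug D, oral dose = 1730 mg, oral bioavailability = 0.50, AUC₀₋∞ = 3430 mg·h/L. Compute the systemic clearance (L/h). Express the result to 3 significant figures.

0.252 L/h

CL = F·Dose / AUC = 0.50 × 1730 / 3430 = 0.2522 L/h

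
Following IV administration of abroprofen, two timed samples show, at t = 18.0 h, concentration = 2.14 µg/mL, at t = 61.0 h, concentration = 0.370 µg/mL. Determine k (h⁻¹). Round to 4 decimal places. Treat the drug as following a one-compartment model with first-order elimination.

0.0408 h⁻¹

k = ln(C₁/C₂) / (t₂ − t₁) = ln(2.14/0.370) / (61.0 − 18.0)
  = 1.755 / 43.00 = 0.04081 h⁻¹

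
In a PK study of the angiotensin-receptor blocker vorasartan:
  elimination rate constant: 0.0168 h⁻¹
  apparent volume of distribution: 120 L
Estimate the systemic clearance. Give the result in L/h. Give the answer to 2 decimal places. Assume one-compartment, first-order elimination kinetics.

CL = k × Vd = 0.0168 × 120 = 2.016 L/h

2.02 L/h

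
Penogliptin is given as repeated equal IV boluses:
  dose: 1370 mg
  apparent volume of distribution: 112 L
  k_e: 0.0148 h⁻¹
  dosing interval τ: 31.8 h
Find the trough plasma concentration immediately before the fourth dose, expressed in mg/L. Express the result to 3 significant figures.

15.4 mg/L

C₀ per dose = Dose / Vd = 1370 / 112 = 12.23 mg/L
Fraction remaining after one interval: r = e^(−kτ) = e^(−0.01480 × 31.8) = 0.6246
Before dose 4, 3 doses have been given (aged 1τ, 2τ, 3τ).
C_trough = C₀ × (r + r² + … + r^3) = C₀ × r(1−r^3)/(1−r)
        = 12.23 × 0.6246 × (1 − 0.2437) / (1 − 0.6246) = 15.39 mg/L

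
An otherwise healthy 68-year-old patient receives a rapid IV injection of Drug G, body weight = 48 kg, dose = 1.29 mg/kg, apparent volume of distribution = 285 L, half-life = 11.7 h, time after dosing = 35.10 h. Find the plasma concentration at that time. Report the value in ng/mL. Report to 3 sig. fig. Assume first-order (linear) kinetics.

27.2 ng/mL

Total dose = 1.29 × 48 = 61.92 mg
C₀ = Dose / Vd = 61.92 / 285 = 0.2173 mg/L
k = ln2 / t½ = 0.693147 / 11.7 = 0.05924 h⁻¹
t / t½ = 35.10 / 11.7 = 3 half-lives
C = C₀ × (1/2)^3 = 0.2173 × 0.1250 = 0.02716 mg/L
Convert: 0.02716 mg/L × 1000 = 27.16 ng/mL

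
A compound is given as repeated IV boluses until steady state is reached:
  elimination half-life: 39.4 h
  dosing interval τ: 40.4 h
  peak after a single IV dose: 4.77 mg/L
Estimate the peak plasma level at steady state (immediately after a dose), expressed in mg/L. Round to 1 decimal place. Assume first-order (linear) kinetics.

9.4 mg/L

k = ln2 / t½ = 0.693147 / 39.4 = 0.01759 h⁻¹
e^(−kτ) = e^(−0.01759 × 40.4) = 0.4913
Accumulation ratio R = 1 / (1 − e^(−kτ)) = 1 / (1 − 0.4913) = 1.966
Steady-state peak = C₀ × R = 4.77 × 1.966 = 9.378 mg/L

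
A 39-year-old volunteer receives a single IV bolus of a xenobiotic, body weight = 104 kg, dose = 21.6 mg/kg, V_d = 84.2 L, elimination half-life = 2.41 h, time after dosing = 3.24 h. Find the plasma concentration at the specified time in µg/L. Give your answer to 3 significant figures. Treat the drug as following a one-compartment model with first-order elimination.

10500 µg/L

Total dose = 21.6 × 104 = 2246 mg
C₀ = Dose / Vd = 2246 / 84.2 = 26.67 mg/L
k = ln2 / t½ = 0.693147 / 2.41 = 0.2876 h⁻¹
C = C₀ · e^(−k·t) = 26.67 × e^(−0.2876 × 3.24)
  = 26.67 × 0.3938 = 10.50 mg/L
Convert: 10.50 mg/L × 1000 = 10500 µg/L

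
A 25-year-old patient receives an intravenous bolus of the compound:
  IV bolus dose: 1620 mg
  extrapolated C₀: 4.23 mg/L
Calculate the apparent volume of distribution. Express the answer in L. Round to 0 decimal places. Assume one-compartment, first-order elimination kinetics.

383 L

Vd = Dose / C₀ = 1620 / 4.23 = 383.0 L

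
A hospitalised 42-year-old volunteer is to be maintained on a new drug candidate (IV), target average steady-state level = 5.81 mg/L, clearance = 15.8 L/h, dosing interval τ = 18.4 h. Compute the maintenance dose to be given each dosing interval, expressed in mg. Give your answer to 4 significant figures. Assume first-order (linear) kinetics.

At steady state, Dose/τ = Css × CL.
Dose = Css × CL × τ = 5.81 × 15.80 × 18.4 = 1689 mg

1689 mg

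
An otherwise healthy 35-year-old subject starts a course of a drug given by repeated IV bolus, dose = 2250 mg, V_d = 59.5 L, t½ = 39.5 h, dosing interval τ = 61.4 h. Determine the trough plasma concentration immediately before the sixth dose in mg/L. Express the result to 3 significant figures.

C₀ per dose = Dose / Vd = 2250 / 59.5 = 37.82 mg/L
k = ln2 / t½ = 0.693147 / 39.5 = 0.01755 h⁻¹
Fraction remaining after one interval: r = e^(−kτ) = e^(−0.01755 × 61.4) = 0.3404
Before dose 6, 5 doses have been given (aged 1τ, 2τ, 3τ, 4τ, 5τ).
C_trough = C₀ × (r + r² + … + r^5) = C₀ × r(1−r^5)/(1−r)
        = 37.82 × 0.3404 × (1 − 0.004570) / (1 − 0.3404) = 19.43 mg/L

19.4 mg/L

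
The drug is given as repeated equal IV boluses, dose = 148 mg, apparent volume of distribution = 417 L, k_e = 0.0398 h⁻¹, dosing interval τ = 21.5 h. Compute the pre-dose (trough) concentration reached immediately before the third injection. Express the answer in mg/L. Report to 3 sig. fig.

0.215 mg/L

C₀ per dose = Dose / Vd = 148 / 417 = 0.3549 mg/L
Fraction remaining after one interval: r = e^(−kτ) = e^(−0.03980 × 21.5) = 0.4250
Before dose 3, 2 doses have been given (aged 1τ, 2τ).
C_trough = C₀ × (r + r²) = 0.3549 × (0.4250 + 0.1806) = 0.2149 mg/L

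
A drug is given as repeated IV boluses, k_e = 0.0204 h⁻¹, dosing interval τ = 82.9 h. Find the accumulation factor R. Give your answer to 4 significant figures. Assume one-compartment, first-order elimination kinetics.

e^(−kτ) = e^(−0.02040 × 82.9) = 0.1843
Accumulation ratio R = 1 / (1 − e^(−kτ)) = 1 / (1 − 0.1843) = 1.226

1.226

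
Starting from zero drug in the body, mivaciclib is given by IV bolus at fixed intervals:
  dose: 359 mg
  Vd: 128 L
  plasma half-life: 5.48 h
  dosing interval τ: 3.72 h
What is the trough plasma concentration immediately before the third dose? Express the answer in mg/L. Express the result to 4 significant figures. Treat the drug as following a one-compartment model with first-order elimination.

C₀ per dose = Dose / Vd = 359 / 128 = 2.805 mg/L
k = ln2 / t½ = 0.693147 / 5.48 = 0.1265 h⁻¹
Fraction remaining after one interval: r = e^(−kτ) = e^(−0.1265 × 3.72) = 0.6246
Before dose 3, 2 doses have been given (aged 1τ, 2τ).
C_trough = C₀ × (r + r²) = 2.805 × (0.6246 + 0.3901) = 2.846 mg/L

2.846 mg/L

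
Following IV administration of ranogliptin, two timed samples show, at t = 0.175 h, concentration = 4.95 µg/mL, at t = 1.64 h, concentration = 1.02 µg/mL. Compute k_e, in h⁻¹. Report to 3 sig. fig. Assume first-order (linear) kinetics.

1.08 h⁻¹

k = ln(C₁/C₂) / (t₂ − t₁) = ln(4.95/1.02) / (1.64 − 0.175)
  = 1.580 / 1.465 = 1.078 h⁻¹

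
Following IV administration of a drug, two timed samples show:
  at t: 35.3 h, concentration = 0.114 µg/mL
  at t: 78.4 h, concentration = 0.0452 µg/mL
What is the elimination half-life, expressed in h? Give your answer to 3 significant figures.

32.3 h

k = ln(C₁/C₂) / (t₂ − t₁) = ln(0.114/0.0452) / (78.4 − 35.3)
  = 0.9251 / 43.10 = 0.02146 h⁻¹
t½ = ln2 / k = 0.693147 / 0.02146 = 32.30 h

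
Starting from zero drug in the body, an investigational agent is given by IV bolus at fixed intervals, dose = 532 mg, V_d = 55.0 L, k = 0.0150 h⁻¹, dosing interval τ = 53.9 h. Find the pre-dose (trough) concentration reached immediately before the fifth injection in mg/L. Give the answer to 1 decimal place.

C₀ per dose = Dose / Vd = 532 / 55.0 = 9.673 mg/L
Fraction remaining after one interval: r = e^(−kτ) = e^(−0.01500 × 53.9) = 0.4455
Before dose 5, 4 doses have been given (aged 1τ, 2τ, 3τ, 4τ).
C_trough = C₀ × (r + r² + … + r^4) = C₀ × r(1−r^4)/(1−r)
        = 9.673 × 0.4455 × (1 − 0.03939) / (1 − 0.4455) = 7.465 mg/L

7.5 mg/L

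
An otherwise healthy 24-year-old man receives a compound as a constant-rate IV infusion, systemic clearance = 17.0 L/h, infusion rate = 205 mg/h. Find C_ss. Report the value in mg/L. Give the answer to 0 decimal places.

At steady state Css = R₀ / CL = 205 / 17.00 = 12.06 mg/L

12 mg/L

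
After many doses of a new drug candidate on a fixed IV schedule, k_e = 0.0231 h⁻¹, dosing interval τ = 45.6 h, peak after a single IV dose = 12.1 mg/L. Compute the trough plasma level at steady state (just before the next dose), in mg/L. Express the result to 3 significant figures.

6.48 mg/L

e^(−kτ) = e^(−0.02310 × 45.6) = 0.3488
Accumulation ratio R = 1 / (1 − e^(−kτ)) = 1 / (1 − 0.3488) = 1.536
Steady-state trough = C₀ × R × e^(−kτ) = 12.1 × 1.536 × 0.3488 = 6.483 mg/L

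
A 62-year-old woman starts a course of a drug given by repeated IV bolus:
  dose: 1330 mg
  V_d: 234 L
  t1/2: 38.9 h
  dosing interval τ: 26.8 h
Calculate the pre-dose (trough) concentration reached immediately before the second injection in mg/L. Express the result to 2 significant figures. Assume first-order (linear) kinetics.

3.5 mg/L

C₀ per dose = Dose / Vd = 1330 / 234 = 5.684 mg/L
k = ln2 / t½ = 0.693147 / 38.9 = 0.01782 h⁻¹
Fraction remaining after one interval: r = e^(−kτ) = e^(−0.01782 × 26.8) = 0.6203
Before dose 2, 1 dose has been given (aged 1τ).
C_trough = C₀ × r = 5.684 × 0.6203 = 3.526 mg/L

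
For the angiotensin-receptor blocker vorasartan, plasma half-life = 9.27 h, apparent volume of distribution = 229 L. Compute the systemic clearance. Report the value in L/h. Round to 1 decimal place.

17.1 L/h

k = ln2 / t½ = 0.693147 / 9.27 = 0.07477 h⁻¹
CL = k × Vd = 0.07477 × 229 = 17.12 L/h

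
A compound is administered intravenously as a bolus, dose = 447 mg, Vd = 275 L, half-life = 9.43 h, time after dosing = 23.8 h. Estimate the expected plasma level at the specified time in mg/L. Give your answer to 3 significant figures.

0.283 mg/L

C₀ = Dose / Vd = 447.0 / 275 = 1.625 mg/L
k = ln2 / t½ = 0.693147 / 9.43 = 0.07350 h⁻¹
C = C₀ · e^(−k·t) = 1.625 × e^(−0.07350 × 23.8)
  = 1.625 × 0.1739 = 0.2826 mg/L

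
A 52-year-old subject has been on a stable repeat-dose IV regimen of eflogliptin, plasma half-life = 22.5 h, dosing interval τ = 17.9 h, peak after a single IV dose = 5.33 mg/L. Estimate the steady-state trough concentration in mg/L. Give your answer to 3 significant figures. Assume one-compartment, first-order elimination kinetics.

7.24 mg/L

k = ln2 / t½ = 0.693147 / 22.5 = 0.03081 h⁻¹
e^(−kτ) = e^(−0.03081 × 17.9) = 0.5761
Accumulation ratio R = 1 / (1 − e^(−kτ)) = 1 / (1 − 0.5761) = 2.359
Steady-state trough = C₀ × R × e^(−kτ) = 5.33 × 2.359 × 0.5761 = 7.244 mg/L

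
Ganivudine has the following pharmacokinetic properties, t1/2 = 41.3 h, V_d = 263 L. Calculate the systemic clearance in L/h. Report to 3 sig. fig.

4.41 L/h

k = ln2 / t½ = 0.693147 / 41.3 = 0.01678 h⁻¹
CL = k × Vd = 0.01678 × 263 = 4.413 L/h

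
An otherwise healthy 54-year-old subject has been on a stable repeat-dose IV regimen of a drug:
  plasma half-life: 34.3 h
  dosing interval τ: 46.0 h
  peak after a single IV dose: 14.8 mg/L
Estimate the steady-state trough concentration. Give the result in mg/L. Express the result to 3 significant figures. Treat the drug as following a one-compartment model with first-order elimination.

k = ln2 / t½ = 0.693147 / 34.3 = 0.02021 h⁻¹
e^(−kτ) = e^(−0.02021 × 46.0) = 0.3947
Accumulation ratio R = 1 / (1 − e^(−kτ)) = 1 / (1 − 0.3947) = 1.652
Steady-state trough = C₀ × R × e^(−kτ) = 14.8 × 1.652 × 0.3947 = 9.650 mg/L

9.65 mg/L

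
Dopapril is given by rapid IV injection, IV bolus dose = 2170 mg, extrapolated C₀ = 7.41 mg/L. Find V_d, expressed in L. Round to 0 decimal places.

293 L

Vd = Dose / C₀ = 2170 / 7.41 = 292.8 L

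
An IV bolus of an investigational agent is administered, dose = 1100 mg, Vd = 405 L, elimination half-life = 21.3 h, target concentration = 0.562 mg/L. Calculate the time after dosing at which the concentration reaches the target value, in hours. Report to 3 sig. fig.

C₀ = Dose / Vd = 1100 / 405 = 2.716 mg/L
k = ln2 / t½ = 0.693147 / 21.3 = 0.03254 h⁻¹
t = ln(C₀ / C) / k = ln(2.716 / 0.562) / 0.03254
  = ln(4.833) / 0.03254 = 1.575 / 0.03254 = 48.40 h

48.4 h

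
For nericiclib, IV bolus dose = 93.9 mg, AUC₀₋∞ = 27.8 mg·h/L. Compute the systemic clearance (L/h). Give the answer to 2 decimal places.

CL = Dose / AUC = 93.9 / 27.8 = 3.378 L/h

3.38 L/h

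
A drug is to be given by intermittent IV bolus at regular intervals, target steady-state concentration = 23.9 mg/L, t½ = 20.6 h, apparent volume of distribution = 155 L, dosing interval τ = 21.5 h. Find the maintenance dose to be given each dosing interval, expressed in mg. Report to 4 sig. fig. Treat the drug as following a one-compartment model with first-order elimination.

k = ln2 / t½ = 0.693147 / 20.6 = 0.03365 h⁻¹
CL = k × Vd = 0.03365 × 155 = 5.216 L/h
At steady state, Dose/τ = Css × CL.
Dose = Css × CL × τ = 23.9 × 5.216 × 21.5 = 2680 mg

2680 mg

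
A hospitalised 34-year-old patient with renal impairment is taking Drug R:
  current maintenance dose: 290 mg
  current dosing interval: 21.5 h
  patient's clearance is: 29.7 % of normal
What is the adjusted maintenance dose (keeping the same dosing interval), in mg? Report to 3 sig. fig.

86.1 mg

To keep the same average steady-state level, dosing rate must scale with clearance.
CL ratio = 29.7 / 100 = 0.2970
New dose (same interval) = 290 × 0.2970 = 86.13 mg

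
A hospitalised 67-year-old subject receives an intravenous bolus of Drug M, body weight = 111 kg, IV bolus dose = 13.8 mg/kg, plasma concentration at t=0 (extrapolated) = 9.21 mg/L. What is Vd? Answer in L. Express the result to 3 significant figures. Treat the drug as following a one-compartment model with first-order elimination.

166 L

Dose = 13.8 × 111 = 1532 mg
Vd = Dose / C₀ = 1532 / 9.21 = 166.3 L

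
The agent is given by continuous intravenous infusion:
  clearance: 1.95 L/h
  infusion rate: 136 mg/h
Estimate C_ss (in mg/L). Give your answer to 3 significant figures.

At steady state Css = R₀ / CL = 136 / 1.950 = 69.74 mg/L

69.7 mg/L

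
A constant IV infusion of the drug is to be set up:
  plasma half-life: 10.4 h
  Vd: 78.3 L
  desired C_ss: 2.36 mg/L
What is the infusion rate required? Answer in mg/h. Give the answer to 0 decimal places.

k = ln2 / t½ = 0.693147 / 10.4 = 0.06665 h⁻¹
CL = k × Vd = 0.06665 × 78.3 = 5.219 L/h
At steady state, infusion rate R₀ = Css × CL = 2.36 × 5.219 = 12.32 mg/h

12 mg/h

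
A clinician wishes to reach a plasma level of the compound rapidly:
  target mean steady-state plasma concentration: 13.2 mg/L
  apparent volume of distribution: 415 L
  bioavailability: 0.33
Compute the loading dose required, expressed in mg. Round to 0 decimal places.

16600 mg

LD = Css × Vd / F = 13.2 × 415 / 0.33 = 16600 mg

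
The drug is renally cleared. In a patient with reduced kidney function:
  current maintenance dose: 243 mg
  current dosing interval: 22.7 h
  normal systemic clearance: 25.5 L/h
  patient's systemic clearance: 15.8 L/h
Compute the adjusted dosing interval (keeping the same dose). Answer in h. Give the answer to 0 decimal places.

37 h

To keep the same average steady-state level, dosing rate must scale with clearance.
CL ratio = 15.8 / 25.5 = 0.6196
New interval (same dose) = 22.7 / 0.6196 = 36.64 h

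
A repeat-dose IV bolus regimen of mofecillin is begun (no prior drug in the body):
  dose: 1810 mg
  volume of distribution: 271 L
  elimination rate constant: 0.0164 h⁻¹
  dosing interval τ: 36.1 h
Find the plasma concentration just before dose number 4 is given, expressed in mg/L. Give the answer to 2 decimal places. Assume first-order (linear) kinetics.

6.87 mg/L

C₀ per dose = Dose / Vd = 1810 / 271 = 6.679 mg/L
Fraction remaining after one interval: r = e^(−kτ) = e^(−0.01640 × 36.1) = 0.5532
Before dose 4, 3 doses have been given (aged 1τ, 2τ, 3τ).
C_trough = C₀ × (r + r² + … + r^3) = C₀ × r(1−r^3)/(1−r)
        = 6.679 × 0.5532 × (1 − 0.1693) / (1 − 0.5532) = 6.869 mg/L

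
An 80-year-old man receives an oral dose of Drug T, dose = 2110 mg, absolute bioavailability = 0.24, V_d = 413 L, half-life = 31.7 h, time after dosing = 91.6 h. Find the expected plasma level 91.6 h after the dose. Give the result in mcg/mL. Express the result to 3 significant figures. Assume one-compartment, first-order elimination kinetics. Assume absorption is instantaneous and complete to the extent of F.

0.165 mcg/mL

Amount reaching circulation = F × Dose = 0.24 × 2110 = 506.4 mg
C₀ = F·Dose / Vd = 506.4 / 413 = 1.226 mg/L
k = ln2 / t½ = 0.693147 / 31.7 = 0.02187 h⁻¹
C = C₀ · e^(−k·t) = 1.226 × e^(−0.02187 × 91.6)
  = 1.226 × 0.1349 = 0.1654 mg/L
(0.1654 mg/L = 0.1654 mcg/mL)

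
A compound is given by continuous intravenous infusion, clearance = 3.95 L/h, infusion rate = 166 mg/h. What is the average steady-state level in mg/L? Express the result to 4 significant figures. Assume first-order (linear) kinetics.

At steady state Css = R₀ / CL = 166 / 3.950 = 42.03 mg/L

42.03 mg/L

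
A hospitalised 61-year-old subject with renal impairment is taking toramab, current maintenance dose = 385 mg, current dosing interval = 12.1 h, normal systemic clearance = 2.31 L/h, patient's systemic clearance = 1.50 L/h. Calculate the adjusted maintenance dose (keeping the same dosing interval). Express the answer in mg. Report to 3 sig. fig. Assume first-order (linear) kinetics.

250 mg

To keep the same average steady-state level, dosing rate must scale with clearance.
CL ratio = 1.50 / 2.31 = 0.6494
New dose (same interval) = 385 × 0.6494 = 250.0 mg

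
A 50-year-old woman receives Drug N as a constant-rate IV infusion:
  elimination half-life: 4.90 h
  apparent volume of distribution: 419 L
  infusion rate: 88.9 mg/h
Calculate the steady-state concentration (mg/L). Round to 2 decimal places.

k = ln2 / t½ = 0.693147 / 4.90 = 0.1415 h⁻¹
CL = k × Vd = 0.1415 × 419 = 59.29 L/h
At steady state Css = R₀ / CL = 88.9 / 59.29 = 1.499 mg/L

1.50 mg/L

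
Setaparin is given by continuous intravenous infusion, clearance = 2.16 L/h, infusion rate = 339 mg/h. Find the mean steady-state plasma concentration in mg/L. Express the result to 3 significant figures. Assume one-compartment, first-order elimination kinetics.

At steady state Css = R₀ / CL = 339 / 2.160 = 156.9 mg/L

157 mg/L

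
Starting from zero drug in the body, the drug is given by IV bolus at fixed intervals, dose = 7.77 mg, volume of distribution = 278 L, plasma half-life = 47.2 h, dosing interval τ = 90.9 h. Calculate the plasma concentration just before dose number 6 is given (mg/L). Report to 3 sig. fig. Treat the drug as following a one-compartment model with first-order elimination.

0.00997 mg/L

C₀ per dose = Dose / Vd = 7.77 / 278 = 0.02795 mg/L
k = ln2 / t½ = 0.693147 / 47.2 = 0.01469 h⁻¹
Fraction remaining after one interval: r = e^(−kτ) = e^(−0.01469 × 90.9) = 0.2631
Before dose 6, 5 doses have been given (aged 1τ, 2τ, 3τ, 4τ, 5τ).
C_trough = C₀ × (r + r² + … + r^5) = C₀ × r(1−r^5)/(1−r)
        = 0.02795 × 0.2631 × (1 − 0.001261) / (1 − 0.2631) = 0.009967 mg/L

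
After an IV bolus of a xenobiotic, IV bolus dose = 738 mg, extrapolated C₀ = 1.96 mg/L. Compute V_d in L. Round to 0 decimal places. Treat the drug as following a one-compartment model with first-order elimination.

377 L

Vd = Dose / C₀ = 738.0 / 1.96 = 376.5 L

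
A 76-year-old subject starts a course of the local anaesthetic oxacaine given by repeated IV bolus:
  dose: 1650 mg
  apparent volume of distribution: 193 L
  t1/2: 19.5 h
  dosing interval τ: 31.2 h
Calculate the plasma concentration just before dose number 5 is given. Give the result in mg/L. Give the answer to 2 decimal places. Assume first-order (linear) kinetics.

4.16 mg/L

C₀ per dose = Dose / Vd = 1650 / 193 = 8.549 mg/L
k = ln2 / t½ = 0.693147 / 19.5 = 0.03555 h⁻¹
Fraction remaining after one interval: r = e^(−kτ) = e^(−0.03555 × 31.2) = 0.3298
Before dose 5, 4 doses have been given (aged 1τ, 2τ, 3τ, 4τ).
C_trough = C₀ × (r + r² + … + r^4) = C₀ × r(1−r^4)/(1−r)
        = 8.549 × 0.3298 × (1 − 0.01183) / (1 − 0.3298) = 4.157 mg/L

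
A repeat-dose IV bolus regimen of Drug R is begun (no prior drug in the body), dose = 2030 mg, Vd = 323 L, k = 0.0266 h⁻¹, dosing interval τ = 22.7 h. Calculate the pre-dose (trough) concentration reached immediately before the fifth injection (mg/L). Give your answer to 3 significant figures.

6.90 mg/L

C₀ per dose = Dose / Vd = 2030 / 323 = 6.285 mg/L
Fraction remaining after one interval: r = e^(−kτ) = e^(−0.02660 × 22.7) = 0.5467
Before dose 5, 4 doses have been given (aged 1τ, 2τ, 3τ, 4τ).
C_trough = C₀ × (r + r² + … + r^4) = C₀ × r(1−r^4)/(1−r)
        = 6.285 × 0.5467 × (1 − 0.08933) / (1 − 0.5467) = 6.903 mg/L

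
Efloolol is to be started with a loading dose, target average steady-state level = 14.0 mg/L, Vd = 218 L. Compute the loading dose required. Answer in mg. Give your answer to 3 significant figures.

LD = Css × Vd = 14.0 × 218 = 3052 mg

3050 mg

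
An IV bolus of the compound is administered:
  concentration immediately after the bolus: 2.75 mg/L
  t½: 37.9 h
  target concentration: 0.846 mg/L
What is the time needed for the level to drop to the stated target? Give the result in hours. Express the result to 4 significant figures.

k = ln2 / t½ = 0.693147 / 37.9 = 0.01829 h⁻¹
t = ln(C₀ / C) / k = ln(2.750 / 0.846) / 0.01829
  = ln(3.251) / 0.01829 = 1.179 / 0.01829 = 64.46 h

64.46 h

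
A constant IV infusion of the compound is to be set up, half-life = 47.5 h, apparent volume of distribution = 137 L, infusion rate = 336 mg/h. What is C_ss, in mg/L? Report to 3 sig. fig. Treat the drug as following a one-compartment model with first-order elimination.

k = ln2 / t½ = 0.693147 / 47.5 = 0.01459 h⁻¹
CL = k × Vd = 0.01459 × 137 = 1.999 L/h
At steady state Css = R₀ / CL = 336 / 1.999 = 168.1 mg/L

168 mg/L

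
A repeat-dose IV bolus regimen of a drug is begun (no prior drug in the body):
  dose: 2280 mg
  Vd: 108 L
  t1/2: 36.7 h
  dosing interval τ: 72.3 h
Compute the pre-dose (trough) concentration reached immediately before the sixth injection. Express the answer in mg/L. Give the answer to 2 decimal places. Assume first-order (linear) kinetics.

C₀ per dose = Dose / Vd = 2280 / 108 = 21.11 mg/L
k = ln2 / t½ = 0.693147 / 36.7 = 0.01889 h⁻¹
Fraction remaining after one interval: r = e^(−kτ) = e^(−0.01889 × 72.3) = 0.2552
Before dose 6, 5 doses have been given (aged 1τ, 2τ, 3τ, 4τ, 5τ).
C_trough = C₀ × (r + r² + … + r^5) = C₀ × r(1−r^5)/(1−r)
        = 21.11 × 0.2552 × (1 − 0.001082) / (1 − 0.2552) = 7.225 mg/L

7.23 mg/L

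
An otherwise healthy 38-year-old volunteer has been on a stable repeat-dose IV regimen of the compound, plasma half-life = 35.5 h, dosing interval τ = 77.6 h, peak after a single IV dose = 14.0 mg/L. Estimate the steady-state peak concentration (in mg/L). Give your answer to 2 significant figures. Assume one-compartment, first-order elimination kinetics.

18 mg/L

k = ln2 / t½ = 0.693147 / 35.5 = 0.01953 h⁻¹
e^(−kτ) = e^(−0.01953 × 77.6) = 0.2197
Accumulation ratio R = 1 / (1 − e^(−kτ)) = 1 / (1 − 0.2197) = 1.282
Steady-state peak = C₀ × R = 14.0 × 1.282 = 17.95 mg/L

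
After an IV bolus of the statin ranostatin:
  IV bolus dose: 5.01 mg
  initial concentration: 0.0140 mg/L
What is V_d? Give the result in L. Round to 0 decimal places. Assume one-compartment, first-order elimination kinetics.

358 L

Vd = Dose / C₀ = 5.010 / 0.0140 = 357.9 L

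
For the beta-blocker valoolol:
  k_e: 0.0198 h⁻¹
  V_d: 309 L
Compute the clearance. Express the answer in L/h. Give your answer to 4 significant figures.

6.118 L/h

CL = k × Vd = 0.0198 × 309 = 6.118 L/h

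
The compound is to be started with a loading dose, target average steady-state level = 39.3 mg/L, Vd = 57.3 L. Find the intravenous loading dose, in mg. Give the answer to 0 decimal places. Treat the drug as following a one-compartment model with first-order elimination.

2252 mg

LD = Css × Vd = 39.3 × 57.3 = 2252 mg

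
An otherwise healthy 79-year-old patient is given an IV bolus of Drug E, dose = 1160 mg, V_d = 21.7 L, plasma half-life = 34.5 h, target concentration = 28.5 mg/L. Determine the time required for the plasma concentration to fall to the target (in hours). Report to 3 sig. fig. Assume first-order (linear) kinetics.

C₀ = Dose / Vd = 1160 / 21.7 = 53.46 mg/L
k = ln2 / t½ = 0.693147 / 34.5 = 0.02009 h⁻¹
t = ln(C₀ / C) / k = ln(53.46 / 28.5) / 0.02009
  = ln(1.876) / 0.02009 = 0.6291 / 0.02009 = 31.31 h

31.3 h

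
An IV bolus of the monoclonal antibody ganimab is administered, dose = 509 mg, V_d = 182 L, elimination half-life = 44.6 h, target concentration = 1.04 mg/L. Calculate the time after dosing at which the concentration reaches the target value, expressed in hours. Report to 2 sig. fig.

C₀ = Dose / Vd = 509.0 / 182 = 2.797 mg/L
k = ln2 / t½ = 0.693147 / 44.6 = 0.01554 h⁻¹
t = ln(C₀ / C) / k = ln(2.797 / 1.04) / 0.01554
  = ln(2.689) / 0.01554 = 0.9892 / 0.01554 = 63.66 h

64 h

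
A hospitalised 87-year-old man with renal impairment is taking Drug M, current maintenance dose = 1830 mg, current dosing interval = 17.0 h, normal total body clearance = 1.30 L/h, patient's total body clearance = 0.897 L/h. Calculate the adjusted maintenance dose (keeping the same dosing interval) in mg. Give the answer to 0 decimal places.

1263 mg

To keep the same average steady-state level, dosing rate must scale with clearance.
CL ratio = 0.897 / 1.30 = 0.6900
New dose (same interval) = 1830 × 0.6900 = 1263 mg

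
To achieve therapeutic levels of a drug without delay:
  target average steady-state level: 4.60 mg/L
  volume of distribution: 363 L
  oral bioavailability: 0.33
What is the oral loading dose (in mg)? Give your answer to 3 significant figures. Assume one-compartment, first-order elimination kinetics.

LD = Css × Vd / F = 4.60 × 363 / 0.33 = 5060 mg

5060 mg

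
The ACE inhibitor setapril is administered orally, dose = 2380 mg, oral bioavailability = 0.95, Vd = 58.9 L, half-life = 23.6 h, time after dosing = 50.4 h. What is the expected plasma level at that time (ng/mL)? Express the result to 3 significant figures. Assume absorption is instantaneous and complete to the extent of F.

8740 ng/mL

Amount reaching circulation = F × Dose = 0.95 × 2380 = 2261 mg
C₀ = F·Dose / Vd = 2261 / 58.9 = 38.39 mg/L
k = ln2 / t½ = 0.693147 / 23.6 = 0.02937 h⁻¹
C = C₀ · e^(−k·t) = 38.39 × e^(−0.02937 × 50.4)
  = 38.39 × 0.2276 = 8.738 mg/L
Convert: 8.738 mg/L × 1000 = 8738 ng/mL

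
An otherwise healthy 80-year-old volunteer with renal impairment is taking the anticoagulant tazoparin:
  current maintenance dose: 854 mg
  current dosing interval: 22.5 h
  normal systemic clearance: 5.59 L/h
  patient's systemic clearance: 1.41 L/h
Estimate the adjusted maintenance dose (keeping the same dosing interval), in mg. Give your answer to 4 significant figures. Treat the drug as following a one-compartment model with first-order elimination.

To keep the same average steady-state level, dosing rate must scale with clearance.
CL ratio = 1.41 / 5.59 = 0.2522
New dose (same interval) = 854 × 0.2522 = 215.4 mg

215.4 mg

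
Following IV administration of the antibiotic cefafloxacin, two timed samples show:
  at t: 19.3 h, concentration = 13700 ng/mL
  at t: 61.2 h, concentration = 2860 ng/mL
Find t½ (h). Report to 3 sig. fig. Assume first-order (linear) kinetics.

k = ln(C₁/C₂) / (t₂ − t₁) = ln(13700/2860) / (61.2 − 19.3)
  = 1.567 / 41.90 = 0.03740 h⁻¹
t½ = ln2 / k = 0.693147 / 0.03740 = 18.53 h

18.5 h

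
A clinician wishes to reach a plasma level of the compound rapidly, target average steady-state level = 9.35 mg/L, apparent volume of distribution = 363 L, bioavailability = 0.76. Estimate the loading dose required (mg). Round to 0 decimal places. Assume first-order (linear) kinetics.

LD = Css × Vd / F = 9.35 × 363 / 0.76 = 4466 mg

4466 mg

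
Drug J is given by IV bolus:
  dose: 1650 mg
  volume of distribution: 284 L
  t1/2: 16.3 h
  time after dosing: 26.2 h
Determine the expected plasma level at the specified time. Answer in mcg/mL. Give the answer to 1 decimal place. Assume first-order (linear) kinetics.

1.9 mcg/mL

C₀ = Dose / Vd = 1650 / 284 = 5.810 mg/L
k = ln2 / t½ = 0.693147 / 16.3 = 0.04252 h⁻¹
C = C₀ · e^(−k·t) = 5.810 × e^(−0.04252 × 26.2)
  = 5.810 × 0.3282 = 1.907 mg/L
(1.907 mg/L = 1.907 mcg/mL)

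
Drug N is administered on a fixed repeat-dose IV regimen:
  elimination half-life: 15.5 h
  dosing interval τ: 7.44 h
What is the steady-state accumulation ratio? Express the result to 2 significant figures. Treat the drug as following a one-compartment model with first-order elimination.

k = ln2 / t½ = 0.693147 / 15.5 = 0.04472 h⁻¹
e^(−kτ) = e^(−0.04472 × 7.44) = 0.7170
Accumulation ratio R = 1 / (1 − e^(−kτ)) = 1 / (1 − 0.7170) = 3.534

3.5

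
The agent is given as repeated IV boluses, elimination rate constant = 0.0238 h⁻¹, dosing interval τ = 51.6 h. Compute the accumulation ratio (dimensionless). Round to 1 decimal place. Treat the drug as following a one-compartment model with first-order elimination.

1.4

e^(−kτ) = e^(−0.02380 × 51.6) = 0.2929
Accumulation ratio R = 1 / (1 − e^(−kτ)) = 1 / (1 − 0.2929) = 1.414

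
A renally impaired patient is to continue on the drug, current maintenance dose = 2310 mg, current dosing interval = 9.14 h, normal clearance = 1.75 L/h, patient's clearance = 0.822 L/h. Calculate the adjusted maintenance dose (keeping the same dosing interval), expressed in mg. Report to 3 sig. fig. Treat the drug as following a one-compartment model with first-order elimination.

1090 mg

To keep the same average steady-state level, dosing rate must scale with clearance.
CL ratio = 0.822 / 1.75 = 0.4697
New dose (same interval) = 2310 × 0.4697 = 1085 mg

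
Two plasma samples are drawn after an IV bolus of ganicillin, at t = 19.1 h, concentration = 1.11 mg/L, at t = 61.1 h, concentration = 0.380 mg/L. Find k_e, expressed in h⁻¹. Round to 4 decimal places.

k = ln(C₁/C₂) / (t₂ − t₁) = ln(1.11/0.380) / (61.1 − 19.1)
  = 1.072 / 42.00 = 0.02552 h⁻¹

0.0255 h⁻¹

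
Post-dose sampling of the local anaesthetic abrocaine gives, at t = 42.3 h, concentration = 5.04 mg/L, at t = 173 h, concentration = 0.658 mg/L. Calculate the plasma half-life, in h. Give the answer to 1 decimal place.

k = ln(C₁/C₂) / (t₂ − t₁) = ln(5.04/0.658) / (173 − 42.3)
  = 2.036 / 130.7 = 0.01558 h⁻¹
t½ = ln2 / k = 0.693147 / 0.01558 = 44.49 h

44.5 h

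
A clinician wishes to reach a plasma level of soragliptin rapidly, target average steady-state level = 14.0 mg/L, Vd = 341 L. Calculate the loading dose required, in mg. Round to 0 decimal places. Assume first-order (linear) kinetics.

4774 mg

LD = Css × Vd = 14.0 × 341 = 4774 mg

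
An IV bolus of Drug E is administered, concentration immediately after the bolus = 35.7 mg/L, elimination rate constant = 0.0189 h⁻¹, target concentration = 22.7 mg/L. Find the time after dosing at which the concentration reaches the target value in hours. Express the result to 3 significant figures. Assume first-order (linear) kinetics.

t = ln(C₀ / C) / k = ln(35.70 / 22.7) / 0.01890
  = ln(1.573) / 0.01890 = 0.4530 / 0.01890 = 23.97 h

24.0 h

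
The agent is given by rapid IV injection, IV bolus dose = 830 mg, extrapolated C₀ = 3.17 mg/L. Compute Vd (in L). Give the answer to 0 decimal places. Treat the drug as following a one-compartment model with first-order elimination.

Vd = Dose / C₀ = 830.0 / 3.17 = 261.8 L

262 L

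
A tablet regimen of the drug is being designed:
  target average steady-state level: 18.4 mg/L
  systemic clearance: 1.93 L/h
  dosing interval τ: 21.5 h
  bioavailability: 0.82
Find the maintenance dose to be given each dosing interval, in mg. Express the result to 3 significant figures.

931 mg

At steady state, F × (Dose/τ) = Css × CL.
Dose = Css × CL × τ / F = 18.4 × 1.930 × 21.5 / 0.82 = 931.1 mg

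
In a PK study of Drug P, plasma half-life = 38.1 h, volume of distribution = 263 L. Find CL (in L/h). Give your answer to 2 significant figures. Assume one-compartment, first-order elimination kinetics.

k = ln2 / t½ = 0.693147 / 38.1 = 0.01819 h⁻¹
CL = k × Vd = 0.01819 × 263 = 4.784 L/h

4.8 L/h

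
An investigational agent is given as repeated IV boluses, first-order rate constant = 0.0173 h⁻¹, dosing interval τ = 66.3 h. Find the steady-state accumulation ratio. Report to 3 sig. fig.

e^(−kτ) = e^(−0.01730 × 66.3) = 0.3176
Accumulation ratio R = 1 / (1 − e^(−kτ)) = 1 / (1 − 0.3176) = 1.465

1.47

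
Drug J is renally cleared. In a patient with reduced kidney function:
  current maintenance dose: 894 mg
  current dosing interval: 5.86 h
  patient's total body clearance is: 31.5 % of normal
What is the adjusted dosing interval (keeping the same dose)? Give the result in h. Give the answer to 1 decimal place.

To keep the same average steady-state level, dosing rate must scale with clearance.
CL ratio = 31.5 / 100 = 0.3150
New interval (same dose) = 5.86 / 0.3150 = 18.60 h

18.6 h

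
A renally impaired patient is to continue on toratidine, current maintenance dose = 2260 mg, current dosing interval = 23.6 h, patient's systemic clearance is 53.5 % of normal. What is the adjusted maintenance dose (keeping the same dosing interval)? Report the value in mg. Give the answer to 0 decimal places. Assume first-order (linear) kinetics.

To keep the same average steady-state level, dosing rate must scale with clearance.
CL ratio = 53.5 / 100 = 0.5350
New dose (same interval) = 2260 × 0.5350 = 1209 mg

1209 mg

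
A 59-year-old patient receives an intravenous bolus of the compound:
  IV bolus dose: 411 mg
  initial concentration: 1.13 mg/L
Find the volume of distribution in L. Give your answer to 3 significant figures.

364 L

Vd = Dose / C₀ = 411.0 / 1.13 = 363.7 L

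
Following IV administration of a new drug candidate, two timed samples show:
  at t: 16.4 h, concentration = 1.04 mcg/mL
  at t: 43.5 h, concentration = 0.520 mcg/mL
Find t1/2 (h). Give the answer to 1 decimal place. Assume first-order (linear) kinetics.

k = ln(C₁/C₂) / (t₂ − t₁) = ln(1.04/0.520) / (43.5 − 16.4)
  = 0.6931 / 27.10 = 0.02558 h⁻¹
t½ = ln2 / k = 0.693147 / 0.02558 = 27.10 h

27.1 h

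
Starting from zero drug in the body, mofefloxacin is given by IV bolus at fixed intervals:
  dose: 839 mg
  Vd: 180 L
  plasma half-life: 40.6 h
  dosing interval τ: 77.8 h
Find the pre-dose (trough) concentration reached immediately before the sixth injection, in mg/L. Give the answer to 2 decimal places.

1.68 mg/L

C₀ per dose = Dose / Vd = 839 / 180 = 4.661 mg/L
k = ln2 / t½ = 0.693147 / 40.6 = 0.01707 h⁻¹
Fraction remaining after one interval: r = e^(−kτ) = e^(−0.01707 × 77.8) = 0.2650
Before dose 6, 5 doses have been given (aged 1τ, 2τ, 3τ, 4τ, 5τ).
C_trough = C₀ × (r + r² + … + r^5) = C₀ × r(1−r^5)/(1−r)
        = 4.661 × 0.2650 × (1 − 0.001307) / (1 − 0.2650) = 1.678 mg/L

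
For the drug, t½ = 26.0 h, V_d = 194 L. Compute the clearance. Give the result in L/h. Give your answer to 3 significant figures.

5.17 L/h

k = ln2 / t½ = 0.693147 / 26.0 = 0.02666 h⁻¹
CL = k × Vd = 0.02666 × 194 = 5.172 L/h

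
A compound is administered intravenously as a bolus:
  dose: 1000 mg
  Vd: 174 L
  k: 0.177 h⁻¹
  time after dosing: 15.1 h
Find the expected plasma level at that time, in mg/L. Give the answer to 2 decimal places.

0.40 mg/L

C₀ = Dose / Vd = 1000 / 174 = 5.747 mg/L
C = C₀ · e^(−k·t) = 5.747 × e^(−0.1770 × 15.1)
  = 5.747 × 0.06907 = 0.3969 mg/L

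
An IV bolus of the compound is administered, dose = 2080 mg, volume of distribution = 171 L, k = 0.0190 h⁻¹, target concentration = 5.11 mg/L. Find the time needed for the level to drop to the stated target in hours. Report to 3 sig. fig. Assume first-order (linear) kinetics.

45.6 h

C₀ = Dose / Vd = 2080 / 171 = 12.16 mg/L
t = ln(C₀ / C) / k = ln(12.16 / 5.11) / 0.01900
  = ln(2.380) / 0.01900 = 0.8671 / 0.01900 = 45.64 h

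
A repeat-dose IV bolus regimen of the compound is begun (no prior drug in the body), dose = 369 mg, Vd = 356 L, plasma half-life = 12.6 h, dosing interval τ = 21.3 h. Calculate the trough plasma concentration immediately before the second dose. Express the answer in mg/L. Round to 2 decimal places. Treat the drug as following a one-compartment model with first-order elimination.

0.32 mg/L

C₀ per dose = Dose / Vd = 369 / 356 = 1.037 mg/L
k = ln2 / t½ = 0.693147 / 12.6 = 0.05501 h⁻¹
Fraction remaining after one interval: r = e^(−kτ) = e^(−0.05501 × 21.3) = 0.3098
Before dose 2, 1 dose has been given (aged 1τ).
C_trough = C₀ × r = 1.037 × 0.3098 = 0.3213 mg/L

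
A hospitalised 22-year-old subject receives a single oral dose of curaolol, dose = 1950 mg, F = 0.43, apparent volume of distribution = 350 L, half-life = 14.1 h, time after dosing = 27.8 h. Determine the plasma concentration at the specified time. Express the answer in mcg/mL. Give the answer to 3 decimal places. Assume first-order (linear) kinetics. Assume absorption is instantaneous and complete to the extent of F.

Amount reaching circulation = F × Dose = 0.43 × 1950 = 838.5 mg
C₀ = F·Dose / Vd = 838.5 / 350 = 2.396 mg/L
k = ln2 / t½ = 0.693147 / 14.1 = 0.04916 h⁻¹
C = C₀ · e^(−k·t) = 2.396 × e^(−0.04916 × 27.8)
  = 2.396 × 0.2550 = 0.6110 mg/L
(0.6110 mg/L = 0.6110 mcg/mL)

0.611 mcg/mL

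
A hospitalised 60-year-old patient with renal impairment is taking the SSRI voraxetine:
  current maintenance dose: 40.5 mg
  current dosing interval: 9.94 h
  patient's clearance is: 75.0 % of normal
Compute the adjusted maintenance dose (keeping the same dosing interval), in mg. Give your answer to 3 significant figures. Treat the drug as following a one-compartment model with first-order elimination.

30.4 mg

To keep the same average steady-state level, dosing rate must scale with clearance.
CL ratio = 75.0 / 100 = 0.7500
New dose (same interval) = 40.5 × 0.7500 = 30.38 mg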